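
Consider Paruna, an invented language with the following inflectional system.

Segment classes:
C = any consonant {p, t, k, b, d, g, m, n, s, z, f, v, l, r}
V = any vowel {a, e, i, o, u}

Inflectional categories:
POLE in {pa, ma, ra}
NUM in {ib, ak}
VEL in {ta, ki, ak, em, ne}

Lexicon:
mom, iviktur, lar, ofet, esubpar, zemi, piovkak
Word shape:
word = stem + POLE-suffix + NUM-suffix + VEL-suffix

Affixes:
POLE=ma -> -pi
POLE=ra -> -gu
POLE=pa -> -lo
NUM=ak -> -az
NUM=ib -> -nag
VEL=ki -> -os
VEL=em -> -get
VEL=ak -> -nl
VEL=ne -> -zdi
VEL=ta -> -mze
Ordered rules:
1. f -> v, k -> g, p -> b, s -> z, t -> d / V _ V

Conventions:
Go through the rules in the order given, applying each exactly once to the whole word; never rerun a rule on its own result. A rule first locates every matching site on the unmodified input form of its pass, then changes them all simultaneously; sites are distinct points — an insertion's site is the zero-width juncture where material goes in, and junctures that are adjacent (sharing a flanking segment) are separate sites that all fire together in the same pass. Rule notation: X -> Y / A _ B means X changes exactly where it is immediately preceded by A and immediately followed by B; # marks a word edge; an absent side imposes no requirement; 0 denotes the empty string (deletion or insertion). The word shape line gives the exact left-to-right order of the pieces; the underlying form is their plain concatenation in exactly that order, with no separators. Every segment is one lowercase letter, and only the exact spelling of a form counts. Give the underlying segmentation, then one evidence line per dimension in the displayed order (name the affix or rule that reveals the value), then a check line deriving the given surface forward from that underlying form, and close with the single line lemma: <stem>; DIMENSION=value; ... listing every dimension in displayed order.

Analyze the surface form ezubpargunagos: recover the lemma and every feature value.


underlying: esubpar-gu-nag-os
POLE=ra - signalled by the affix -gu
NUM=ib - signalled by the affix -nag
VEL=ki - signalled by the affix -os
check: esubpargunagos -> ezubpargunagos
lemma: esubpar; POLE=ra; NUM=ib; VEL=ki


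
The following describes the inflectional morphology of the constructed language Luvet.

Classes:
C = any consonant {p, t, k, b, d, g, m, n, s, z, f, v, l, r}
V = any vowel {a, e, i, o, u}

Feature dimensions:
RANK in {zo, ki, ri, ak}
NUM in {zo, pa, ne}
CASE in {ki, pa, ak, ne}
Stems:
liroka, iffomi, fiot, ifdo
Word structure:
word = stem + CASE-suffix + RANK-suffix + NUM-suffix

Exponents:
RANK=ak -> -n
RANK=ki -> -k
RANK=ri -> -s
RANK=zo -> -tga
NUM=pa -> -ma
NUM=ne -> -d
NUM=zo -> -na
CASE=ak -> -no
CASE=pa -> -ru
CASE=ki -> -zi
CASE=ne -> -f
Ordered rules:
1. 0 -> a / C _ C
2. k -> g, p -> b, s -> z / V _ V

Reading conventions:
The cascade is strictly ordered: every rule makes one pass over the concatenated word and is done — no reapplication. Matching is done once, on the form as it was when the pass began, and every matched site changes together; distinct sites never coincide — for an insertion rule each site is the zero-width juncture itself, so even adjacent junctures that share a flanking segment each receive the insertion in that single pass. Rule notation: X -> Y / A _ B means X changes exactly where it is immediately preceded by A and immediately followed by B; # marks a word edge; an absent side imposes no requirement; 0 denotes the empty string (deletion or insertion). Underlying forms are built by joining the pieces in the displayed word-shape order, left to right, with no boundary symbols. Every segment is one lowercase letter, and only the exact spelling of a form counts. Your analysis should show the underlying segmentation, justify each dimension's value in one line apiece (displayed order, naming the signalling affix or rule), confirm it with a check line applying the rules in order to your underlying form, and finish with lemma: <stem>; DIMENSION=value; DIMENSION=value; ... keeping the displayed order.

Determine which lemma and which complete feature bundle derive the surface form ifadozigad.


underlying: ifdo-zi-k-d
RANK=ki - signalled by the affix -k
NUM=ne - signalled by the affix -d
CASE=ki - signalled by the affix -zi
check: ifdozikd -> ifadozikad -> ifadozigad
lemma: ifdo; RANK=ki; NUM=ne; CASE=ki


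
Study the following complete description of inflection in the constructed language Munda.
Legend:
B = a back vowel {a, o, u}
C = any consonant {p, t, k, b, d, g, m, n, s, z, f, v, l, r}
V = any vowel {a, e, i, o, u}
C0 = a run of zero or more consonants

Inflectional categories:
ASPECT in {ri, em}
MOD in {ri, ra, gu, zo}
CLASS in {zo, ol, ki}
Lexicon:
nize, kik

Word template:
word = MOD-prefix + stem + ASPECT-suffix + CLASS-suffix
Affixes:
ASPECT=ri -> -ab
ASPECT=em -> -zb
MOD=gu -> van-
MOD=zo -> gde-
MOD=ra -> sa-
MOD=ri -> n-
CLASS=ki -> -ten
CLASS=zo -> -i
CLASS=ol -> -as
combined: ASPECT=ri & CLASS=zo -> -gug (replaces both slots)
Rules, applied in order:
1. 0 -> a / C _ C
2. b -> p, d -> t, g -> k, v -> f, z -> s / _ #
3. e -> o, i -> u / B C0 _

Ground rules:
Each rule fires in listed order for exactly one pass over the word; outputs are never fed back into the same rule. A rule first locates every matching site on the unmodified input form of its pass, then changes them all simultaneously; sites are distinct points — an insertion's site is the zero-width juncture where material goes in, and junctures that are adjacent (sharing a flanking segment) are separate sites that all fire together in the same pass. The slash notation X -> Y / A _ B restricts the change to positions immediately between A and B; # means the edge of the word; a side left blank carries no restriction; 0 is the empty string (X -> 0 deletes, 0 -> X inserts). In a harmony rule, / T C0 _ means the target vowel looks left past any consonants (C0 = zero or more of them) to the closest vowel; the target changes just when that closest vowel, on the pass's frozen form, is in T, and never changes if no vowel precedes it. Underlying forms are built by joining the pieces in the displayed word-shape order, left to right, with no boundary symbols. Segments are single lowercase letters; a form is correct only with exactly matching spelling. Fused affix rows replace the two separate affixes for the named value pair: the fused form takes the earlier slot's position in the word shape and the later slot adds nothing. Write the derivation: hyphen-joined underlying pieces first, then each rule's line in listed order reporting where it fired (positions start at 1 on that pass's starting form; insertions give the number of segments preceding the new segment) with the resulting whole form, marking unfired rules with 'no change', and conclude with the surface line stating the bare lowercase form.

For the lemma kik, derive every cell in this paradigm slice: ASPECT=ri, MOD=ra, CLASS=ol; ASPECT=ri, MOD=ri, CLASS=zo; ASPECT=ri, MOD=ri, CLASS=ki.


cell ASPECT=ri, MOD=ra, CLASS=ol:
underlying: sa-kik-ab-as
1. 0 -> a / C _ C: no change
2. b -> p, d -> t, g -> k, v -> f, z -> s / _ #: no change
3. e -> o, i -> u / B C0 _: fires at position(s) 4: sakukabas
surface: sakukabas

cell ASPECT=ri, MOD=ri, CLASS=zo:
underlying: n-kik-gug
1. 0 -> a / C _ C: inserts after position(s) 1, 4: nakikagug
2. b -> p, d -> t, g -> k, v -> f, z -> s / _ #: fires at position(s) 9: nakikaguk
3. e -> o, i -> u / B C0 _: fires at position(s) 4: nakukaguk
surface: nakukaguk

cell ASPECT=ri, MOD=ri, CLASS=ki:
underlying: n-kik-ab-ten
1. 0 -> a / C _ C: inserts after position(s) 1, 6: nakikabaten
2. b -> p, d -> t, g -> k, v -> f, z -> s / _ #: no change
3. e -> o, i -> u / B C0 _: fires at position(s) 4, 10: nakukabaton
surface: nakukabaton


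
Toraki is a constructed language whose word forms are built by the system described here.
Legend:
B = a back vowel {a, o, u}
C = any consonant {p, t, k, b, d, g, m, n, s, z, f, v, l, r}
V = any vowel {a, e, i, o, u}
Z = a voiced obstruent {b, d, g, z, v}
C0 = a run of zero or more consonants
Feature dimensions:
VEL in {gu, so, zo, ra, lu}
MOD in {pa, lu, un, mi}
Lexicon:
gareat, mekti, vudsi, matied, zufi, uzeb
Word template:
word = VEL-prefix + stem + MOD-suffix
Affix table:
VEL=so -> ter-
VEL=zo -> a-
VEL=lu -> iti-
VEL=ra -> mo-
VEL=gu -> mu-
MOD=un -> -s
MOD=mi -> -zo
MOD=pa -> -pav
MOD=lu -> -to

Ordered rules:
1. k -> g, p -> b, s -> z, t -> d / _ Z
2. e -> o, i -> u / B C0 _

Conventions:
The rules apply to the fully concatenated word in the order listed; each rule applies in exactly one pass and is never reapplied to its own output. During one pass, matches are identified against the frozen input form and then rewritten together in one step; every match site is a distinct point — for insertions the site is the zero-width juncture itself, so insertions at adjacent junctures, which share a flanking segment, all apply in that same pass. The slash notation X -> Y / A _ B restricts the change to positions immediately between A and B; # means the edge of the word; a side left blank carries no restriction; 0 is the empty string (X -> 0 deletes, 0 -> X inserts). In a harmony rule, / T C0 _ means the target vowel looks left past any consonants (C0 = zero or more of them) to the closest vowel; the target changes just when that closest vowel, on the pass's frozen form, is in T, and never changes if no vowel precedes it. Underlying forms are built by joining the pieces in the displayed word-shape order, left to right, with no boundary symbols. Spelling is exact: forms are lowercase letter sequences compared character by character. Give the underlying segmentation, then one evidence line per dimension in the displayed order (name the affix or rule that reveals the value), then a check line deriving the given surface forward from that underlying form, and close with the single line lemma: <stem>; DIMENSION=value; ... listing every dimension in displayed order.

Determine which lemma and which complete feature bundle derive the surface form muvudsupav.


underlying: mu-vudsi-pav
VEL=gu - signalled by the affix mu-
MOD=pa - signalled by the affix -pav
check: muvudsipav -> muvudsipav -> muvudsupav
lemma: vudsi; VEL=gu; MOD=pa


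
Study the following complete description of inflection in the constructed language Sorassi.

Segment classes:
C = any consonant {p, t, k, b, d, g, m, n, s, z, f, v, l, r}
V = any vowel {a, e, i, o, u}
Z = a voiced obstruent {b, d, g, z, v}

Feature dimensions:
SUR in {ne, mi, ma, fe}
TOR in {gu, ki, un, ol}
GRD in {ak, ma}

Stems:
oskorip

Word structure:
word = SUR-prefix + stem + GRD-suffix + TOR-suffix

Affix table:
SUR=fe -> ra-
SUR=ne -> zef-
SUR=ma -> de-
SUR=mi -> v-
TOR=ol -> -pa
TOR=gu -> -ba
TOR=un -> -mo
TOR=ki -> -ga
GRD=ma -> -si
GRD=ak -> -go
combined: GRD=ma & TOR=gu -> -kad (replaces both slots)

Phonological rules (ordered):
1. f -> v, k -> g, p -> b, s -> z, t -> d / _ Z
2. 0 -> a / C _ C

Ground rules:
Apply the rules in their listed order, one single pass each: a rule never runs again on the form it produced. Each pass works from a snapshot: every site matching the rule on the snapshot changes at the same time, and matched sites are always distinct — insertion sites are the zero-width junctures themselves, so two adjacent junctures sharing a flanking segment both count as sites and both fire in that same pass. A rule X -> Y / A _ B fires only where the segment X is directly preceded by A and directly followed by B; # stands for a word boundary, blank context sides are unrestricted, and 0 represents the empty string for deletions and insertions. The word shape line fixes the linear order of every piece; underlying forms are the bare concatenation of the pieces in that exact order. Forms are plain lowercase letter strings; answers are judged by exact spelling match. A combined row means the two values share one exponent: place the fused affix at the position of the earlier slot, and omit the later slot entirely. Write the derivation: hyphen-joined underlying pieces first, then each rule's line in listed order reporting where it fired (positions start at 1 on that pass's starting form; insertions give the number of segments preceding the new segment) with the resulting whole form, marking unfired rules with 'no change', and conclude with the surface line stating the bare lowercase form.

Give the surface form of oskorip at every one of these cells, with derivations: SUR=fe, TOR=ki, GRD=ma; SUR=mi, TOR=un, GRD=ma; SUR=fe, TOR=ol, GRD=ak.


cell SUR=fe, TOR=ki, GRD=ma:
underlying: ra-oskorip-si-ga
1. f -> v, k -> g, p -> b, s -> z, t -> d / _ Z: no change
2. 0 -> a / C _ C: inserts after position(s) 4, 9: raosakoripasiga
surface: raosakoripasiga

cell SUR=mi, TOR=un, GRD=ma:
underlying: v-oskorip-si-mo
1. f -> v, k -> g, p -> b, s -> z, t -> d / _ Z: no change
2. 0 -> a / C _ C: inserts after position(s) 3, 8: vosakoripasimo
surface: vosakoripasimo

cell SUR=fe, TOR=ol, GRD=ak:
underlying: ra-oskorip-go-pa
1. f -> v, k -> g, p -> b, s -> z, t -> d / _ Z: fires at position(s) 9: raoskoribgopa
2. 0 -> a / C _ C: inserts after position(s) 4, 9: raosakoribagopa
surface: raosakoribagopa


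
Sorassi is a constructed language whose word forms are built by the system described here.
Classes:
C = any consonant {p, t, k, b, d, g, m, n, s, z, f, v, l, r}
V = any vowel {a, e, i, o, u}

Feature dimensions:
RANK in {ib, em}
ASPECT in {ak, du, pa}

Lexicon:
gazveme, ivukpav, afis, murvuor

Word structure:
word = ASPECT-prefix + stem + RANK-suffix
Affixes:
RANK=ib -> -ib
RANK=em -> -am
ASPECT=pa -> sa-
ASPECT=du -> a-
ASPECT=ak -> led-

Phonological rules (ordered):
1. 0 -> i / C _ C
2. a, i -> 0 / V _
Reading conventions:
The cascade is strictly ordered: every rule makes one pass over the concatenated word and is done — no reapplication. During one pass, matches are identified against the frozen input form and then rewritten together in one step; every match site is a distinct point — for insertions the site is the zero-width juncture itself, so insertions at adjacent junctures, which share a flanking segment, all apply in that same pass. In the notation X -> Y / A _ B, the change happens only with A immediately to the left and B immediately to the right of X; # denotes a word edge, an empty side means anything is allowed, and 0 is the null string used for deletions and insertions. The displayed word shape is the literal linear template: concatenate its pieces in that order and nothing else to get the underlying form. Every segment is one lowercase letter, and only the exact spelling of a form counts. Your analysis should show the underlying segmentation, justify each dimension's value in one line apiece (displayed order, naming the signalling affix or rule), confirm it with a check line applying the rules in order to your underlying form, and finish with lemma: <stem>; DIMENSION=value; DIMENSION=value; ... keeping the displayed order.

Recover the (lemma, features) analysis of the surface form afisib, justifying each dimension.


underlying: a-afis-ib
RANK=ib - signalled by the affix -ib
ASPECT=du - signalled by the affix a-
check: aafisib -> aafisib -> afisib
lemma: afis; RANK=ib; ASPECT=du


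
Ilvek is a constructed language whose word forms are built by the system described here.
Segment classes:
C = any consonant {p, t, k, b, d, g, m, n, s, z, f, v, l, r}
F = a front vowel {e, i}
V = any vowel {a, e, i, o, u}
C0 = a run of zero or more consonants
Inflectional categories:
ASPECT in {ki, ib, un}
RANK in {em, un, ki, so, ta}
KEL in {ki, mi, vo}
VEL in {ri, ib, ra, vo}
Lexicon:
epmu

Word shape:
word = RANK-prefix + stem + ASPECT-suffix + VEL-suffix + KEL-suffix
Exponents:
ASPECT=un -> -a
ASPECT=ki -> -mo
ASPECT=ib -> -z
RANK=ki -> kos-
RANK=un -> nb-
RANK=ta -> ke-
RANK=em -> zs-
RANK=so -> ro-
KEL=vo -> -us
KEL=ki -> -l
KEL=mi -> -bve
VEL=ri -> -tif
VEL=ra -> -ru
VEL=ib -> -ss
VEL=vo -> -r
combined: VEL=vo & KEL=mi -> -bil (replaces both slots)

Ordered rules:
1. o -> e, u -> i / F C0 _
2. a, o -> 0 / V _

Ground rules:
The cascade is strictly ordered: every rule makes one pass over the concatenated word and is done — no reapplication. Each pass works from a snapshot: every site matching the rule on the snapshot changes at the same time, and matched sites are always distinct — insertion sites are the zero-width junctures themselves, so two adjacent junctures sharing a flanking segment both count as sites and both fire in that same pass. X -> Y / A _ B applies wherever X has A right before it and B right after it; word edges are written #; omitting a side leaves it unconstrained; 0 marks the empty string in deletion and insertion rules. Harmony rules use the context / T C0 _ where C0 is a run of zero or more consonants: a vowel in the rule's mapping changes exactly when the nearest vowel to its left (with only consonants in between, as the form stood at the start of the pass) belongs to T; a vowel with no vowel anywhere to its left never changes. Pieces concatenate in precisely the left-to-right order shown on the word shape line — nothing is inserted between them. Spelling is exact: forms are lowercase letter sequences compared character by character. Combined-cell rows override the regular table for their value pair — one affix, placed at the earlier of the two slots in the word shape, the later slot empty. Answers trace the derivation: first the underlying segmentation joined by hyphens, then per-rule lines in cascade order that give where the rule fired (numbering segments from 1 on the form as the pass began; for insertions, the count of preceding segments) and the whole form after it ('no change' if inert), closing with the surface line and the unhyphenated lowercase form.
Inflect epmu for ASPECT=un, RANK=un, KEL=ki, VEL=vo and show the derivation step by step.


underlying: nb-epmu-a-r-l
1. o -> e, u -> i / F C0 _: fires at position(s) 6: nbepmiarl
2. a, o -> 0 / V _: fires at position(s) 7: nbepmirl
surface: nbepmirl


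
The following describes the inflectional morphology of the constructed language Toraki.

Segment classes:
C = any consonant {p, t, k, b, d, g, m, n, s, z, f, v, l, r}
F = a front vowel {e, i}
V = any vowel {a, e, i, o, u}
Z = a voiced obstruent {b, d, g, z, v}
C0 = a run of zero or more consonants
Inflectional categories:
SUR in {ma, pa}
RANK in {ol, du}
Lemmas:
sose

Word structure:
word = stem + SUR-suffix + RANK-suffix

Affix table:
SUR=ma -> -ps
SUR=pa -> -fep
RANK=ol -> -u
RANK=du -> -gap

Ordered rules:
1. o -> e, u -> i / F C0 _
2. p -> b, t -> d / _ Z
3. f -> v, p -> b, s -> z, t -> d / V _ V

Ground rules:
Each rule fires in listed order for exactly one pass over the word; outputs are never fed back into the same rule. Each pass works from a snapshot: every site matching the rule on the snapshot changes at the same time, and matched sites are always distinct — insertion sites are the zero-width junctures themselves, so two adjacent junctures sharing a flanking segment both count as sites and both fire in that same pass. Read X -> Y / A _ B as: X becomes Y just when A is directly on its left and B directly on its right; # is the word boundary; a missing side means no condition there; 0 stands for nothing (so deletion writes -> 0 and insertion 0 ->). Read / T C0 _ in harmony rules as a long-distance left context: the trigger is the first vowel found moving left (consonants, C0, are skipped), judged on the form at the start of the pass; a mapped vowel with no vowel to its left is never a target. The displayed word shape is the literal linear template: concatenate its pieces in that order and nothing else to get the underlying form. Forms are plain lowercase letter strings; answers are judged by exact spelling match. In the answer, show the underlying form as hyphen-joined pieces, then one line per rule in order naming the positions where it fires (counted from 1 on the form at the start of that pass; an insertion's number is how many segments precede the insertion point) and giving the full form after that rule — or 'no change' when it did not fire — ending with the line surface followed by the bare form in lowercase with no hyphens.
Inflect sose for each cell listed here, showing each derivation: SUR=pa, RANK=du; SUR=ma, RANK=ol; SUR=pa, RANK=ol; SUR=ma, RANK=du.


cell SUR=pa, RANK=du:
underlying: sose-fep-gap
1. o -> e, u -> i / F C0 _: no change
2. p -> b, t -> d / _ Z: fires at position(s) 7: sosefebgap
3. f -> v, p -> b, s -> z, t -> d / V _ V: fires at position(s) 3, 5: sozevebgap
surface: sozevebgap

cell SUR=ma, RANK=ol:
underlying: sose-ps-u
1. o -> e, u -> i / F C0 _: fires at position(s) 7: sosepsi
2. p -> b, t -> d / _ Z: no change
3. f -> v, p -> b, s -> z, t -> d / V _ V: fires at position(s) 3: sozepsi
surface: sozepsi

cell SUR=pa, RANK=ol:
underlying: sose-fep-u
1. o -> e, u -> i / F C0 _: fires at position(s) 8: sosefepi
2. p -> b, t -> d / _ Z: no change
3. f -> v, p -> b, s -> z, t -> d / V _ V: fires at position(s) 3, 5, 7: sozevebi
surface: sozevebi

cell SUR=ma, RANK=du:
underlying: sose-ps-gap
1. o -> e, u -> i / F C0 _: no change
2. p -> b, t -> d / _ Z: no change
3. f -> v, p -> b, s -> z, t -> d / V _ V: fires at position(s) 3: sozepsgap
surface: sozepsgap


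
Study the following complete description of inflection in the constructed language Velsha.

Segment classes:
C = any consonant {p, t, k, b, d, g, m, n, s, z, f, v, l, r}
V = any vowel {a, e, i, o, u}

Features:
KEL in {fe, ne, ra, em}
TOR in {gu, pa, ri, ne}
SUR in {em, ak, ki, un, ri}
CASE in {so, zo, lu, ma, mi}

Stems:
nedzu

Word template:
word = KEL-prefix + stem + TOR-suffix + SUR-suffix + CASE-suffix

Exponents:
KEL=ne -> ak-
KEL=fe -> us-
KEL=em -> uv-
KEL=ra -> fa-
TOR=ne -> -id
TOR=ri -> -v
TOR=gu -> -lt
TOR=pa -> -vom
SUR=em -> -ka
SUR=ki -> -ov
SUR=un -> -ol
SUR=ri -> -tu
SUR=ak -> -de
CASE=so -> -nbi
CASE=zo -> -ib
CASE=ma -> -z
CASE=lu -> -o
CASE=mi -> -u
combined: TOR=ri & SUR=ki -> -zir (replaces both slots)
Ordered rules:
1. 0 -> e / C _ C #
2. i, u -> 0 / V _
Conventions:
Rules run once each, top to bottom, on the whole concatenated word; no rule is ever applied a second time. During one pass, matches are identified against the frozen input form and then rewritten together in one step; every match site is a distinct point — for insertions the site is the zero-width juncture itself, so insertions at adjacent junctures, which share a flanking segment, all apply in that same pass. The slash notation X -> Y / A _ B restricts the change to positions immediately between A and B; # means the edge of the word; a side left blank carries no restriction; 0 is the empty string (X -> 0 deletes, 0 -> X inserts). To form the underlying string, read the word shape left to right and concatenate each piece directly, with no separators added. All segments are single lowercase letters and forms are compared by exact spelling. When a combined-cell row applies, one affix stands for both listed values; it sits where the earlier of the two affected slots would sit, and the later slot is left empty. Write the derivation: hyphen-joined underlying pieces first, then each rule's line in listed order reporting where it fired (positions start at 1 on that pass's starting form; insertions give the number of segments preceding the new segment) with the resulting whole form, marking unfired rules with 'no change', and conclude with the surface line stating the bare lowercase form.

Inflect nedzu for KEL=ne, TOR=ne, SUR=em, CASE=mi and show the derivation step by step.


underlying: ak-nedzu-id-ka-u
1. 0 -> e / C _ C #: no change
2. i, u -> 0 / V _: fires at position(s) 8, 12: aknedzudka
surface: aknedzudka


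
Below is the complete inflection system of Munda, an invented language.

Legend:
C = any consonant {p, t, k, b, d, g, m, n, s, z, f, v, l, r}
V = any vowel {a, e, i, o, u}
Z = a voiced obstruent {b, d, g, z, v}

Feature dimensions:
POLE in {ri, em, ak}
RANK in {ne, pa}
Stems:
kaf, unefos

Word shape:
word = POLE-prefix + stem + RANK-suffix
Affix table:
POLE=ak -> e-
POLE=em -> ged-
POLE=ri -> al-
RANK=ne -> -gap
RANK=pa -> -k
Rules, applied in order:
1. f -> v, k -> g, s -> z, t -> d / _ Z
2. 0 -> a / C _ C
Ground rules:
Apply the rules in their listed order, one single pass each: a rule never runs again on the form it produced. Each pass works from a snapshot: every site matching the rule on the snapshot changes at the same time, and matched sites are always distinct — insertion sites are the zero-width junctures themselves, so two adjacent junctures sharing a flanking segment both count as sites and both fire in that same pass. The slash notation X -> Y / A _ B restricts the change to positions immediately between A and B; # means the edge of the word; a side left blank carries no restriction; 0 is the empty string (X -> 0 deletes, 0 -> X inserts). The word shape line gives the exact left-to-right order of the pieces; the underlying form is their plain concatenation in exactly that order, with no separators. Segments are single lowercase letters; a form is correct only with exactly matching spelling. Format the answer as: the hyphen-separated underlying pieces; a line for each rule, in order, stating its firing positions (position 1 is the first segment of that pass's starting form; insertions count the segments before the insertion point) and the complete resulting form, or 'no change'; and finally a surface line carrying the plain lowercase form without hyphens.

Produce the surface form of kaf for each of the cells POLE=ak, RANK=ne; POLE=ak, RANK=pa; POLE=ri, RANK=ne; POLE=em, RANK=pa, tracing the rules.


cell POLE=ak, RANK=ne:
underlying: e-kaf-gap
1. f -> v, k -> g, s -> z, t -> d / _ Z: fires at position(s) 4: ekavgap
2. 0 -> a / C _ C: inserts after position(s) 4: ekavagap
surface: ekavagap

cell POLE=ak, RANK=pa:
underlying: e-kaf-k
1. f -> v, k -> g, s -> z, t -> d / _ Z: no change
2. 0 -> a / C _ C: inserts after position(s) 4: ekafak
surface: ekafak

cell POLE=ri, RANK=ne:
underlying: al-kaf-gap
1. f -> v, k -> g, s -> z, t -> d / _ Z: fires at position(s) 5: alkavgap
2. 0 -> a / C _ C: inserts after position(s) 2, 5: alakavagap
surface: alakavagap

cell POLE=em, RANK=pa:
underlying: ged-kaf-k
1. f -> v, k -> g, s -> z, t -> d / _ Z: no change
2. 0 -> a / C _ C: inserts after position(s) 3, 6: gedakafak
surface: gedakafak


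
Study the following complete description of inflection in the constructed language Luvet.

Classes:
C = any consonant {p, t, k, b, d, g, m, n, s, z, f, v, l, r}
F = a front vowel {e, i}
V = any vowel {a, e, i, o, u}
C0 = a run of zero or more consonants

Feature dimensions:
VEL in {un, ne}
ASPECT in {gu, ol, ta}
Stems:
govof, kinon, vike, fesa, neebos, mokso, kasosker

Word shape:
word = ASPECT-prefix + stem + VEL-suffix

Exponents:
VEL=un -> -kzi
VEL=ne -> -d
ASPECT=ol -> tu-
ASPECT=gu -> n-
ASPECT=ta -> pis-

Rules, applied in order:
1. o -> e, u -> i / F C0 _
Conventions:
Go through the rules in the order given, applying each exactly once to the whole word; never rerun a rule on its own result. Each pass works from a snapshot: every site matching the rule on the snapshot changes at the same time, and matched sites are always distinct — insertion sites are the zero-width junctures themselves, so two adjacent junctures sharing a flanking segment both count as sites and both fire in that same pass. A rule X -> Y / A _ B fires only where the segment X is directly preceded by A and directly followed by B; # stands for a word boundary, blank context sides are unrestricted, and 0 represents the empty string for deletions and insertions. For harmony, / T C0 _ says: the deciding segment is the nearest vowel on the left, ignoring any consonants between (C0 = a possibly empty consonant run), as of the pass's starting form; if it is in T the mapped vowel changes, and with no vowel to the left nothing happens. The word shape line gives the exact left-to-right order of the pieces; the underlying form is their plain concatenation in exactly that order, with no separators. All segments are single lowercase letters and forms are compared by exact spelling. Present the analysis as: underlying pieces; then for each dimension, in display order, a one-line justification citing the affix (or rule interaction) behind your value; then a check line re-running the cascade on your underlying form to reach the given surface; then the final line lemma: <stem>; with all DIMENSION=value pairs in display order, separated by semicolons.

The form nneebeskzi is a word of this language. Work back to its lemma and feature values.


underlying: n-neebos-kzi
VEL=un - signalled by the affix -kzi
ASPECT=gu - signalled by the affix n-
check: nneeboskzi -> nneebeskzi
lemma: neebos; VEL=un; ASPECT=gu


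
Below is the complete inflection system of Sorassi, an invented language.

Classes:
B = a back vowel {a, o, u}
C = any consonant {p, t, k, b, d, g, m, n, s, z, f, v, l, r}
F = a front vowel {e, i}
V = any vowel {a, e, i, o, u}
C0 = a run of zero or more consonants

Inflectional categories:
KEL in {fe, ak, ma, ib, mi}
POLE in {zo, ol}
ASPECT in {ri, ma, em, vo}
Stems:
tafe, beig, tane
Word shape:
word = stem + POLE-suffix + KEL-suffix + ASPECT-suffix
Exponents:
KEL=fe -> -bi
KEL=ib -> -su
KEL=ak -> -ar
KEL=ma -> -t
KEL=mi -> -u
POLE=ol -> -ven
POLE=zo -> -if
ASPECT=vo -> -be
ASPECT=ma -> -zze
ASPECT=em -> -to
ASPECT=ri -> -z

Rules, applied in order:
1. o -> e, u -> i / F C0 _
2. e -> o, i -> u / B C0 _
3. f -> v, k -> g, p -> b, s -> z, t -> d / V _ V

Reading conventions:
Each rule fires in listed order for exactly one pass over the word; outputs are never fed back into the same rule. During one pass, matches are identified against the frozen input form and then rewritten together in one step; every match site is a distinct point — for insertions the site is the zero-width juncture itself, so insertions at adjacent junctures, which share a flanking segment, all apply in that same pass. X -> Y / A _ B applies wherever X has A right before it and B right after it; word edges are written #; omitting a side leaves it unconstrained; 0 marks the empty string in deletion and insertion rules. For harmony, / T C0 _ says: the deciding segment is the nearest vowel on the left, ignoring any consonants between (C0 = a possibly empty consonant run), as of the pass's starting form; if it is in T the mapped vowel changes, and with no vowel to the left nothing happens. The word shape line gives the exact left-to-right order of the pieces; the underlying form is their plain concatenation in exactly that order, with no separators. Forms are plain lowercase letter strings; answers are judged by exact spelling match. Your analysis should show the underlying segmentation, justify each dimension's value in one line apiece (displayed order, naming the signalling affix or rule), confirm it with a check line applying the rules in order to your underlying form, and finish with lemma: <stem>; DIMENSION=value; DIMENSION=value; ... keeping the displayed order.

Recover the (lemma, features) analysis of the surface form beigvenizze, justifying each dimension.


underlying: beig-ven-u-zze
KEL=mi - signalled by the affix -u
POLE=ol - signalled by the affix -ven
ASPECT=ma - signalled by the affix -zze
check: beigvenuzze -> beigvenizze -> beigvenizze -> beigvenizze
lemma: beig; KEL=mi; POLE=ol; ASPECT=ma


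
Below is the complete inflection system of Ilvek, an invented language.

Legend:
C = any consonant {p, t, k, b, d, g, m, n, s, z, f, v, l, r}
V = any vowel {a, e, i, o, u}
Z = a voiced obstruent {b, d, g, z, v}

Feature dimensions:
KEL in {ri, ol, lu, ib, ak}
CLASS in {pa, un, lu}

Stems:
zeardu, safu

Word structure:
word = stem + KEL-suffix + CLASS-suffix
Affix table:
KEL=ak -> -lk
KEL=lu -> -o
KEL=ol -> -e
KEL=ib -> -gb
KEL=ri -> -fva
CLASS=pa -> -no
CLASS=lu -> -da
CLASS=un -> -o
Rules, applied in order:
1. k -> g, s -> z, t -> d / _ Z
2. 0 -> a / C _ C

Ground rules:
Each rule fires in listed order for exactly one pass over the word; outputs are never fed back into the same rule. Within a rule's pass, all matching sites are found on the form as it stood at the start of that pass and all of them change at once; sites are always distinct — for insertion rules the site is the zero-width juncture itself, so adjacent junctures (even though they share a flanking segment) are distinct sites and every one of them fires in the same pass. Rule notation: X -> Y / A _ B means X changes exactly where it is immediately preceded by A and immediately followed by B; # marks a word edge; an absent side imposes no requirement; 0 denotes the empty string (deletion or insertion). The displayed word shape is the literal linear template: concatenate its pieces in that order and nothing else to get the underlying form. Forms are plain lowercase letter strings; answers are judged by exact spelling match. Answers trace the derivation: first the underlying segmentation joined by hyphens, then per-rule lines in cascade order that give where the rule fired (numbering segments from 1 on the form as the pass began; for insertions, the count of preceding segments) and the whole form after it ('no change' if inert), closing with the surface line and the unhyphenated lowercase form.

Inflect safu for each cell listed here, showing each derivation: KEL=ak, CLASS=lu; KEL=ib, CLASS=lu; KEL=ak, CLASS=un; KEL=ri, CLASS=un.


cell KEL=ak, CLASS=lu:
underlying: safu-lk-da
1. k -> g, s -> z, t -> d / _ Z: fires at position(s) 6: safulgda
2. 0 -> a / C _ C: inserts after position(s) 5, 6: safulagada
surface: safulagada

cell KEL=ib, CLASS=lu:
underlying: safu-gb-da
1. k -> g, s -> z, t -> d / _ Z: no change
2. 0 -> a / C _ C: inserts after position(s) 5, 6: safugabada
surface: safugabada

cell KEL=ak, CLASS=un:
underlying: safu-lk-o
1. k -> g, s -> z, t -> d / _ Z: no change
2. 0 -> a / C _ C: inserts after position(s) 5: safulako
surface: safulako

cell KEL=ri, CLASS=un:
underlying: safu-fva-o
1. k -> g, s -> z, t -> d / _ Z: no change
2. 0 -> a / C _ C: inserts after position(s) 5: safufavao
surface: safufavao


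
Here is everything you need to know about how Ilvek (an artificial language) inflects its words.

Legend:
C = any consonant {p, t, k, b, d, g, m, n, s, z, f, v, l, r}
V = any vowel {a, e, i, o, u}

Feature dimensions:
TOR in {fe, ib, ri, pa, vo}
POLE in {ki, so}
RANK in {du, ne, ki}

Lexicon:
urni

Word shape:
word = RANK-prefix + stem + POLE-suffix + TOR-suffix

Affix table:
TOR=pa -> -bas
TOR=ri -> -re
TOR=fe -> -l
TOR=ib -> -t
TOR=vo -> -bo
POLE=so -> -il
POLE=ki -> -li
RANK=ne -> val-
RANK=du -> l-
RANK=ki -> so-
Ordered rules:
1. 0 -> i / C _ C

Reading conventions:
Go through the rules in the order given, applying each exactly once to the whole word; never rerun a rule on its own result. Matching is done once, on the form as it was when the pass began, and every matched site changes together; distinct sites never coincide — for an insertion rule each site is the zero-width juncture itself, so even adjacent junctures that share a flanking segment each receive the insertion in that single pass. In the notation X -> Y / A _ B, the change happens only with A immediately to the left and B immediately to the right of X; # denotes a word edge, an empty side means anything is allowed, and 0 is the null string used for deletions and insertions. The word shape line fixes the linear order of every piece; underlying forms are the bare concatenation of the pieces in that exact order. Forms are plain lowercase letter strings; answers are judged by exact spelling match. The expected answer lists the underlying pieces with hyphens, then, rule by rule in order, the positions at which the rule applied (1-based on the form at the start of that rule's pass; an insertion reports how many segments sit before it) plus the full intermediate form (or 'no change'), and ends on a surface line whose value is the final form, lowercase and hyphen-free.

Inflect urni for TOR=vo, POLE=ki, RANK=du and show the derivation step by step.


underlying: l-urni-li-bo
1. 0 -> i / C _ C: inserts after position(s) 3: lurinilibo
surface: lurinilibo


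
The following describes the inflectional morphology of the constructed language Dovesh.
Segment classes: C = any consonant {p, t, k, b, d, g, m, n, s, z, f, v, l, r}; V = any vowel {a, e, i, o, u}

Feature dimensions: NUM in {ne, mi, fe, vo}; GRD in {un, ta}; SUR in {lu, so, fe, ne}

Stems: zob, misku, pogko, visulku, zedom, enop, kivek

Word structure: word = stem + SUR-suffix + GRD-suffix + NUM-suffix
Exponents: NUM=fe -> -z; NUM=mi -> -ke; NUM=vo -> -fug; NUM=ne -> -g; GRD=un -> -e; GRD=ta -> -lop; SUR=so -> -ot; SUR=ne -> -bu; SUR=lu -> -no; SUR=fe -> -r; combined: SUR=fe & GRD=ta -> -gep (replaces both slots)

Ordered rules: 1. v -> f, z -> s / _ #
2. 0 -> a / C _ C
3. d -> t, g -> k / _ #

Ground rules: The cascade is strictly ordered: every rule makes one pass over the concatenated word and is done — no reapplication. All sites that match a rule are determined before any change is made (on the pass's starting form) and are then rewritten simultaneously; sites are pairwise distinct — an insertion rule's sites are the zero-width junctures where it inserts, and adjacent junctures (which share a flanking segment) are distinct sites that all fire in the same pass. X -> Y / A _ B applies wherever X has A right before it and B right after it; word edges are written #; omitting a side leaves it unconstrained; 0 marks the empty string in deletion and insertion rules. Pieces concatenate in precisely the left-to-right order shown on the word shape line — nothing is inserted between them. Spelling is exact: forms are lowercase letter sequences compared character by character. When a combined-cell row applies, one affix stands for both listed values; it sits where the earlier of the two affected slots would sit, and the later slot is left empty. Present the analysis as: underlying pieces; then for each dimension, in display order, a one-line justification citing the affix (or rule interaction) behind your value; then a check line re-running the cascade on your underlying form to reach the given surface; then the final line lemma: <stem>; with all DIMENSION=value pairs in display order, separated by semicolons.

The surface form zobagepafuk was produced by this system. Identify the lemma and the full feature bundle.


underlying: zob-gep-fug
NUM=vo - signalled by the affix -fug
GRD=ta - signalled by the combined affix row
SUR=fe - signalled by the combined affix row
check: zobgepfug -> zobgepfug -> zobagepafug -> zobagepafuk
lemma: zob; NUM=vo; GRD=ta; SUR=fe


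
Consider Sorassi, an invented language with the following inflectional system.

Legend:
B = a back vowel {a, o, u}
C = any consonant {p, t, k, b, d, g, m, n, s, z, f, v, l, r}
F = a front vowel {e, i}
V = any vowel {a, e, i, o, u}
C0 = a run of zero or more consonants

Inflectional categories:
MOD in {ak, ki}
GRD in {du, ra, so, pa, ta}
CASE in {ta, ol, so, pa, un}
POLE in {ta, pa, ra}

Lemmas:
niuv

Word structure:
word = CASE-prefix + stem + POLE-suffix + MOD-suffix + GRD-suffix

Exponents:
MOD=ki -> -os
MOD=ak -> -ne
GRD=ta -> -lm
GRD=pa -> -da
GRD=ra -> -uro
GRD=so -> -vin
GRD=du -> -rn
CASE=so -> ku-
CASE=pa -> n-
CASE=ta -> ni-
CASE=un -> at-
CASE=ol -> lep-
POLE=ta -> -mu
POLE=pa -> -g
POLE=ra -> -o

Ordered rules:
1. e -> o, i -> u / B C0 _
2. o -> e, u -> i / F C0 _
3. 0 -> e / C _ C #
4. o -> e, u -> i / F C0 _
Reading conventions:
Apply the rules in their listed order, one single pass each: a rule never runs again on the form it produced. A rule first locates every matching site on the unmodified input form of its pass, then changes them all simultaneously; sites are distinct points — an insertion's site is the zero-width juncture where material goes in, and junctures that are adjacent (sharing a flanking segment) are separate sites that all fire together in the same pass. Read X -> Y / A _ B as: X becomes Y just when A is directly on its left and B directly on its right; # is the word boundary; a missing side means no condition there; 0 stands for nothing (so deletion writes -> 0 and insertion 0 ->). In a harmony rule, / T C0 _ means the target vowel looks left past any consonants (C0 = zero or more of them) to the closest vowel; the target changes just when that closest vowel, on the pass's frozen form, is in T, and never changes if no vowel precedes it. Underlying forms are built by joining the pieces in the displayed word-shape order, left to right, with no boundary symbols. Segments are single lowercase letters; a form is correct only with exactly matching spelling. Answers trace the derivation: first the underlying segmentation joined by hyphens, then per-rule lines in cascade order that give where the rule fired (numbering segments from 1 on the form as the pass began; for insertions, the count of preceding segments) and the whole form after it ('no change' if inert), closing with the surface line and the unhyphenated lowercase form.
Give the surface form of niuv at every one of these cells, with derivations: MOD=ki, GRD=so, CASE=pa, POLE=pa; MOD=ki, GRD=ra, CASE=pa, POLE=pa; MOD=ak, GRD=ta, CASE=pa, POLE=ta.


cell MOD=ki, GRD=so, CASE=pa, POLE=pa:
underlying: n-niuv-g-os-vin
1. e -> o, i -> u / B C0 _: fires at position(s) 10: nniuvgosvun
2. o -> e, u -> i / F C0 _: fires at position(s) 4: nniivgosvun
3. 0 -> e / C _ C #: no change
4. o -> e, u -> i / F C0 _: fires at position(s) 7: nniivgesvun
surface: nniivgesvun

cell MOD=ki, GRD=ra, CASE=pa, POLE=pa:
underlying: n-niuv-g-os-uro
1. e -> o, i -> u / B C0 _: no change
2. o -> e, u -> i / F C0 _: fires at position(s) 4: nniivgosuro
3. 0 -> e / C _ C #: no change
4. o -> e, u -> i / F C0 _: fires at position(s) 7: nniivgesuro
surface: nniivgesuro

cell MOD=ak, GRD=ta, CASE=pa, POLE=ta:
underlying: n-niuv-mu-ne-lm
1. e -> o, i -> u / B C0 _: fires at position(s) 9: nniuvmunolm
2. o -> e, u -> i / F C0 _: fires at position(s) 4: nniivmunolm
3. 0 -> e / C _ C #: inserts after position(s) 10: nniivmunolem
4. o -> e, u -> i / F C0 _: fires at position(s) 7: nniivminolem
surface: nniivminolem
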